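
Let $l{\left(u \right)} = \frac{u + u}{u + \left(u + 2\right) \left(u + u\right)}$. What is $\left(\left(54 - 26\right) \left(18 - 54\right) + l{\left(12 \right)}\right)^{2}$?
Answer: $\frac{854392900}{841} \approx 1.0159 \cdot 10^{6}$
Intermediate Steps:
$l{\left(u \right)} = \frac{2 u}{u + 2 u \left(2 + u\right)}$ ($l{\left(u \right)} = \frac{2 u}{u + \left(2 + u\right) 2 u} = \frac{2 u}{u + 2 u \left(2 + u\right)}$)
$\left(\left(54 - 26\right) \left(18 - 54\right) + l{\left(12 \right)}\right)^{2} = \left(\left(54 - 26\right) \left(18 - 54\right) + \frac{2}{5 + 2 \cdot 12}\right)^{2} = \left(28 \left(-36\right) + \frac{2}{5 + 24}\right)^{2} = \left(-1008 + \frac{2}{29}\right)^{2} = \left(- \frac{29230}{29}\right)^{2} = \frac{854392900}{841}$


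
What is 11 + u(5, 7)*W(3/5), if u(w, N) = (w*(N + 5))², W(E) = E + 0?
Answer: 2171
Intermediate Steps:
W(E) = E
u(w, N) = w²*(5 + N)² (u(w, N) = (w*(5 + N))² = w²*(5 + N)²)
11 + u(5, 7)*W(3/5) = 11 + (5²*(5 + 7)²)*(3/5) = 11 + (25*12²)*(3*(⅕)) = 11 + (25*144)*(⅗) = 11 + 3600*(⅗) = 11 + 2160 = 2171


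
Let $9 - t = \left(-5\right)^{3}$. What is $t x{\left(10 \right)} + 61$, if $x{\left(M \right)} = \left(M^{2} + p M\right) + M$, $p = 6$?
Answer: $22841$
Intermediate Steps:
$t = 134$ ($t = 9 - \left(-5\right)^{3} = 9 - -125 = 9 + 125 = 134$)
$x{\left(M \right)} = M^{2} + 7 M$ ($x{\left(M \right)} = \left(M^{2} + 6 M\right) + M = M^{2} + 7 M$)
$t x{\left(10 \right)} + 61 = 134 \cdot 10 \left(7 + 10\right) + 61 = 134 \cdot 10 \cdot 17 + 61 = 134 \cdot 170 + 61 = 22780 + 61 = 22841$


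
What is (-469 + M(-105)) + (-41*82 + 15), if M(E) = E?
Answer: -3921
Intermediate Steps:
(-469 + M(-105)) + (-41*82 + 15) = (-469 - 105) + (-41*82 + 15) = -574 + (-3362 + 15) = -574 - 3347 = -3921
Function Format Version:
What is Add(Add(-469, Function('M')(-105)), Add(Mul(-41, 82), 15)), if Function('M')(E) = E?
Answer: -3921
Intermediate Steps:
Add(Add(-469, Function('M')(-105)), Add(Mul(-41, 82), 15)) = Add(Add(-469, -105), Add(Mul(-41, 82), 15)) = Add(-574, Add(-3362, 15)) = Add(-574, -3347) = -3921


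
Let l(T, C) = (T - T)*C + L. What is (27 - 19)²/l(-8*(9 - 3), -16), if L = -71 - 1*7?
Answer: -32/39 ≈ -0.82051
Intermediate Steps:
L = -78 (L = -71 - 7 = -78)
l(T, C) = -78 (l(T, C) = (T - T)*C - 78 = 0*C - 78 = 0 - 78 = -78)
(27 - 19)²/l(-8*(9 - 3), -16) = (27 - 19)²/(-78) = 8²*(-1/78) = 64*(-1/78) = -32/39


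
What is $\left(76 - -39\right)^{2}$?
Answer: $13225$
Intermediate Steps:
$\left(76 - -39\right)^{2} = \left(76 + 39\right)^{2} = 115^{2} = 13225$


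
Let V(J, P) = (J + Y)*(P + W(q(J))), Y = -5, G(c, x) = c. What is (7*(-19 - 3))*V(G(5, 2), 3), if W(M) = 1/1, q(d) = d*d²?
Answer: 0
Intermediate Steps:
q(d) = d³
W(M) = 1
V(J, P) = (1 + P)*(-5 + J) (V(J, P) = (J - 5)*(P + 1) = (-5 + J)*(1 + P) = (1 + P)*(-5 + J))
(7*(-19 - 3))*V(G(5, 2), 3) = (7*(-19 - 3))*(-5 + 5 - 5*3 + 5*3) = (7*(-22))*(-5 + 5 - 15 + 15) = -154*0 = 0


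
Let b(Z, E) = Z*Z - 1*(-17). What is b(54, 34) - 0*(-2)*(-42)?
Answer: 2933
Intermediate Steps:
b(Z, E) = 17 + Z**2 (b(Z, E) = Z**2 + 17 = 17 + Z**2)
b(54, 34) - 0*(-2)*(-42) = (17 + 54**2) - 0*(-2)*(-42) = (17 + 2916) - 0*(-42) = 2933 - 1*0 = 2933 + 0 = 2933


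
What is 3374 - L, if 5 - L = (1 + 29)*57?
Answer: 5079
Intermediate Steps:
L = -1705 (L = 5 - (1 + 29)*57 = 5 - 30*57 = 5 - 1*1710 = 5 - 1710 = -1705)
3374 - L = 3374 - 1*(-1705) = 3374 + 1705 = 5079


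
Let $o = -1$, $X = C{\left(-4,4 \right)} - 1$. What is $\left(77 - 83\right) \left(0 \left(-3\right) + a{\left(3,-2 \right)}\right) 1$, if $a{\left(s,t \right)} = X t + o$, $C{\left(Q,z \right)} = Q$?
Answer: $-54$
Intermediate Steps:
$X = -5$ ($X = -4 - 1 = -5$)
$a{\left(s,t \right)} = -1 - 5 t$ ($a{\left(s,t \right)} = - 5 t - 1 = -1 - 5 t$)
$\left(77 - 83\right) \left(0 \left(-3\right) + a{\left(3,-2 \right)}\right) 1 = \left(77 - 83\right) \left(0 \left(-3\right) - -9\right) 1 = - 6 \left(0 + \left(-1 + 10\right)\right) 1 = - 6 \left(0 + 9\right) 1 = - 6 \cdot 9 \cdot 1 = \left(-6\right) 9 = -54$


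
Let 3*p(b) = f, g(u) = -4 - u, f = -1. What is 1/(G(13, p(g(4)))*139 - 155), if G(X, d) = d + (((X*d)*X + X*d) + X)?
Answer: -1/6827 ≈ -0.00014648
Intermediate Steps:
p(b) = -⅓ (p(b) = (⅓)*(-1) = -⅓)
G(X, d) = X + d + X*d + d*X² (G(X, d) = d + ((d*X² + X*d) + X) = d + ((X*d + d*X²) + X) = d + (X + X*d + d*X²) = X + d + X*d + d*X²)
1/(G(13, p(g(4)))*139 - 155) = 1/((13 - ⅓ + 13*(-⅓) - ⅓*13²)*139 - 155) = 1/((13 - ⅓ - 13/3 - ⅓*169)*139 - 155) = 1/((13 - ⅓ - 13/3 - 169/3)*139 - 155) = 1/(-48*139 - 155) = 1/(-6672 - 155) = 1/(-6827) = -1/6827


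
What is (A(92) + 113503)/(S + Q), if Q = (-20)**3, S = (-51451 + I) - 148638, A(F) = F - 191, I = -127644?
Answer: -113404/335733 ≈ -0.33778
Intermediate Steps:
A(F) = -191 + F
S = -327733 (S = (-51451 - 127644) - 148638 = -179095 - 148638 = -327733)
Q = -8000
(A(92) + 113503)/(S + Q) = ((-191 + 92) + 113503)/(-327733 - 8000) = (-99 + 113503)/(-335733) = 113404*(-1/335733) = -113404/335733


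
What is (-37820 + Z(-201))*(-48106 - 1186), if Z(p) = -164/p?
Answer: 374700827552/201 ≈ 1.8642e+9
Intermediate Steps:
(-37820 + Z(-201))*(-48106 - 1186) = (-37820 - 164/(-201))*(-48106 - 1186) = (-37820 - 164*(-1/201))*(-49292) = (-37820 + 164/201)*(-49292) = -7601656/201*(-49292) = 374700827552/201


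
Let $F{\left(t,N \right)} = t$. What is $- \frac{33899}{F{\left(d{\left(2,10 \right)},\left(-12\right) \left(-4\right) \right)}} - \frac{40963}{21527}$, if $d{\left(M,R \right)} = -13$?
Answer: $\frac{729211254}{279851} \approx 2605.7$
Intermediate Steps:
$- \frac{33899}{F{\left(d{\left(2,10 \right)},\left(-12\right) \left(-4\right) \right)}} - \frac{40963}{21527} = - \frac{33899}{-13} - \frac{40963}{21527} = \left(-33899\right) \left(- \frac{1}{13}\right) - \frac{40963}{21527} = \frac{33899}{13} - \frac{40963}{21527} = \frac{729211254}{279851}$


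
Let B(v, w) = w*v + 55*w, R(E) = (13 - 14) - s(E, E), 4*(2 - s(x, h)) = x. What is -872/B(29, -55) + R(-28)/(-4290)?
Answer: 2869/15015 ≈ 0.19108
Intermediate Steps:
s(x, h) = 2 - x/4
R(E) = -3 + E/4 (R(E) = (13 - 14) - (2 - E/4) = -1 + (-2 + E/4) = -3 + E/4)
B(v, w) = 55*w + v*w (B(v, w) = v*w + 55*w = 55*w + v*w)
-872/B(29, -55) + R(-28)/(-4290) = -872*(-1/(55*(55 + 29))) + (-3 + (¼)*(-28))/(-4290) = -872/((-55*84)) + (-3 - 7)*(-1/4290) = -872/(-4620) - 10*(-1/4290) = -872*(-1/4620) + 1/429 = 218/1155 + 1/429 = 2869/15015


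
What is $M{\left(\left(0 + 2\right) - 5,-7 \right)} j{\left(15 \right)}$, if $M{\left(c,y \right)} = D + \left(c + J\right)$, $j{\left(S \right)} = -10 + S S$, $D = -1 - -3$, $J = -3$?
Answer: $-860$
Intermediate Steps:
$D = 2$ ($D = -1 + 3 = 2$)
$j{\left(S \right)} = -10 + S^{2}$
$M{\left(c,y \right)} = -1 + c$ ($M{\left(c,y \right)} = 2 + \left(c - 3\right) = 2 + \left(-3 + c\right) = -1 + c$)
$M{\left(\left(0 + 2\right) - 5,-7 \right)} j{\left(15 \right)} = \left(-1 + \left(\left(0 + 2\right) - 5\right)\right) \left(-10 + 15^{2}\right) = \left(-1 + \left(2 - 5\right)\right) \left(-10 + 225\right) = \left(-1 - 3\right) 215 = \left(-4\right) 215 = -860$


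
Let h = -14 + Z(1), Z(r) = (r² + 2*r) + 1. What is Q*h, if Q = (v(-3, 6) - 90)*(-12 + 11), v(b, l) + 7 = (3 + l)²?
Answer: -160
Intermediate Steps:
Z(r) = 1 + r² + 2*r
v(b, l) = -7 + (3 + l)²
h = -10 (h = -14 + (1 + 1² + 2*1) = -14 + (1 + 1 + 2) = -14 + 4 = -10)
Q = 16 (Q = ((-7 + (3 + 6)²) - 90)*(-12 + 11) = ((-7 + 9²) - 90)*(-1) = ((-7 + 81) - 90)*(-1) = (74 - 90)*(-1) = -16*(-1) = 16)
Q*h = 16*(-10) = -160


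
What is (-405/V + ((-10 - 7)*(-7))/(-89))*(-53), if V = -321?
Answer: 38054/9523 ≈ 3.9960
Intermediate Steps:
(-405/V + ((-10 - 7)*(-7))/(-89))*(-53) = (-405/(-321) + ((-10 - 7)*(-7))/(-89))*(-53) = (-405*(-1/321) - 17*(-7)*(-1/89))*(-53) = (135/107 + 119*(-1/89))*(-53) = (135/107 - 119/89)*(-53) = -718/9523*(-53) = 38054/9523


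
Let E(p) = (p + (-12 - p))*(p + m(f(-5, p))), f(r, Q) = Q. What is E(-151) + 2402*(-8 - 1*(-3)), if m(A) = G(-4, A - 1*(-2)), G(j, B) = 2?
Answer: -10222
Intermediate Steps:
m(A) = 2
E(p) = -24 - 12*p (E(p) = (p + (-12 - p))*(p + 2) = -12*(2 + p) = -24 - 12*p)
E(-151) + 2402*(-8 - 1*(-3)) = (-24 - 12*(-151)) + 2402*(-8 - 1*(-3)) = (-24 + 1812) + 2402*(-8 + 3) = 1788 + 2402*(-5) = 1788 - 12010 = -10222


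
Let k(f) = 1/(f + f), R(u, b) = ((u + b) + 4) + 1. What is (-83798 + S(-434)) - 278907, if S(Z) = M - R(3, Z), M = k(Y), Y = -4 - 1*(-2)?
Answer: -1449117/4 ≈ -3.6228e+5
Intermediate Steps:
Y = -2 (Y = -4 + 2 = -2)
R(u, b) = 5 + b + u (R(u, b) = ((b + u) + 4) + 1 = (4 + b + u) + 1 = 5 + b + u)
k(f) = 1/(2*f)
M = -1/4 (M = (1/2)/(-2) = (1/2)*(-1/2) = -1/4 ≈ -0.25000)
S(Z) = -33/4 - Z (S(Z) = -1/4 - (5 + Z + 3) = -1/4 - (8 + Z) = -1/4 + (-8 - Z) = -33/4 - Z)
(-83798 + S(-434)) - 278907 = (-83798 + (-33/4 - 1*(-434))) - 278907 = (-83798 + (-33/4 + 434)) - 278907 = (-83798 + 1703/4) - 278907 = -333489/4 - 278907 = -1449117/4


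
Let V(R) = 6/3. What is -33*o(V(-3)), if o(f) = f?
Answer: -66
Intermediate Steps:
V(R) = 2 (V(R) = 6*(⅓) = 2)
-33*o(V(-3)) = -33*2 = -66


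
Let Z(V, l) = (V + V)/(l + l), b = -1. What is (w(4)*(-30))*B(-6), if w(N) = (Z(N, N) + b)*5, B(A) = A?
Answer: 0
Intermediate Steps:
Z(V, l) = V/l (Z(V, l) = (2*V)/((2*l)) = (2*V)*(1/(2*l)) = V/l)
w(N) = 0 (w(N) = (N/N - 1)*5 = (1 - 1)*5 = 0*5 = 0)
(w(4)*(-30))*B(-6) = (0*(-30))*(-6) = 0*(-6) = 0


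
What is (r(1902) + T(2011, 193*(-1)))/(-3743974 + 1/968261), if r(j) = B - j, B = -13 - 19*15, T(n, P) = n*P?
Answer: 377934538303/3625144009213 ≈ 0.10425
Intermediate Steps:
T(n, P) = P*n
B = -298 (B = -13 - 285 = -298)
r(j) = -298 - j
(r(1902) + T(2011, 193*(-1)))/(-3743974 + 1/968261) = ((-298 - 1*1902) + (193*(-1))*2011)/(-3743974 + 1/968261) = ((-298 - 1902) - 193*2011)/(-3743974 + 1/968261) = (-2200 - 388123)/(-3625144009213/968261) = -390323*(-968261/3625144009213) = 377934538303/3625144009213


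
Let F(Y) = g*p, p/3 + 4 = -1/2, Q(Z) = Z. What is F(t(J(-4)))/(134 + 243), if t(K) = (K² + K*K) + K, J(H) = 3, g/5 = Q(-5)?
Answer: 675/754 ≈ 0.89523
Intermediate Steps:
g = -25 (g = 5*(-5) = -25)
p = -27/2 (p = -12 + 3*(-1/2) = -12 + 3*(-1*½) = -12 + 3*(-½) = -12 - 3/2 = -27/2 ≈ -13.500)
t(K) = K + 2*K² (t(K) = (K² + K²) + K = 2*K² + K = K + 2*K²)
F(Y) = 675/2 (F(Y) = -25*(-27/2) = 675/2)
F(t(J(-4)))/(134 + 243) = (675/2)/(134 + 243) = (675/2)/377 = (1/377)*(675/2) = 675/754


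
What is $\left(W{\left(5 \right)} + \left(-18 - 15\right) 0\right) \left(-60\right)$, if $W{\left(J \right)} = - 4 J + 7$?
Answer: $780$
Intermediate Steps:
$W{\left(J \right)} = 7 - 4 J$
$\left(W{\left(5 \right)} + \left(-18 - 15\right) 0\right) \left(-60\right) = \left(\left(7 - 20\right) + \left(-18 - 15\right) 0\right) \left(-60\right) = \left(-13 - 0\right) \left(-60\right) = \left(-13 + 0\right) \left(-60\right) = \left(-13\right) \left(-60\right) = 780$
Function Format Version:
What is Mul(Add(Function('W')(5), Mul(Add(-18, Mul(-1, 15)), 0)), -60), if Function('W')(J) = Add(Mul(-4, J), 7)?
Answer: 780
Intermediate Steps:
Function('W')(J) = Add(7, Mul(-4, J))
Mul(Add(Function('W')(5), Mul(Add(-18, Mul(-1, 15)), 0)), -60) = Mul(Add(Add(7, Mul(-4, 5)), Mul(Add(-18, Mul(-1, 15)), 0)), -60) = Mul(Add(Add(7, -20), Mul(Add(-18, -15), 0)), -60) = Mul(Add(-13, Mul(-33, 0)), -60) = Mul(Add(-13, 0), -60) = Mul(-13, -60) = 780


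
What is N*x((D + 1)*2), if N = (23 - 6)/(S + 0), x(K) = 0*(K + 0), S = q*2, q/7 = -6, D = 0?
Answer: 0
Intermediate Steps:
q = -42 (q = 7*(-6) = -42)
S = -84 (S = -42*2 = -84)
x(K) = 0 (x(K) = 0*K = 0)
N = -17/84 (N = (23 - 6)/(-84 + 0) = 17/(-84) = 17*(-1/84) = -17/84 ≈ -0.20238)
N*x((D + 1)*2) = -17/84*0 = 0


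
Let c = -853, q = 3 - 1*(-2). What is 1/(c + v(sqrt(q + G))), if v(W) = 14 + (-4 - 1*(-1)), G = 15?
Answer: -1/842 ≈ -0.0011876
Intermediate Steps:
q = 5 (q = 3 + 2 = 5)
v(W) = 11 (v(W) = 14 + (-4 + 1) = 14 - 3 = 11)
1/(c + v(sqrt(q + G))) = 1/(-853 + 11) = 1/(-842) = -1/842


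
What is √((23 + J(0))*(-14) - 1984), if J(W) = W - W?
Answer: I*√2306 ≈ 48.021*I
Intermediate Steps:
J(W) = 0
√((23 + J(0))*(-14) - 1984) = √((23 + 0)*(-14) - 1984) = √(23*(-14) - 1984) = √(-322 - 1984) = √(-2306) = I*√2306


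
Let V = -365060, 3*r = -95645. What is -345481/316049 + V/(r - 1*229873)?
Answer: 18709187959/62045475484 ≈ 0.30154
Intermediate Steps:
r = -95645/3 (r = (1/3)*(-95645) = -95645/3 ≈ -31882.)
-345481/316049 + V/(r - 1*229873) = -345481/316049 - 365060/(-95645/3 - 1*229873) = -345481*1/316049 - 365060/(-95645/3 - 229873) = -345481/316049 - 365060/(-785264/3) = -345481/316049 - 365060*(-3/785264) = -345481/316049 + 273795/196316 = 18709187959/62045475484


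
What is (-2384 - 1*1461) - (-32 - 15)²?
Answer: -6054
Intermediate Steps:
(-2384 - 1*1461) - (-32 - 15)² = (-2384 - 1461) - 1*(-47)² = -3845 - 1*2209 = -3845 - 2209 = -6054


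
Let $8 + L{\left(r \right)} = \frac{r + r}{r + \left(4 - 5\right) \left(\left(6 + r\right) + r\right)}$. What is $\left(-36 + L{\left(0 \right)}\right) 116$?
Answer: $-5104$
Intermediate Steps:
$L{\left(r \right)} = -8 + \frac{2 r}{-6 - r}$ ($L{\left(r \right)} = -8 + \frac{r + r}{r + \left(4 - 5\right) \left(\left(6 + r\right) + r\right)} = -8 + \frac{2 r}{r - \left(6 + 2 r\right)} = -8 + \frac{2 r}{-6 - r}$)
$\left(-36 + L{\left(0 \right)}\right) 116 = \left(-36 + \frac{2 \left(-24 - 0\right)}{6 + 0}\right) 116 = \left(-36 + \frac{2 \left(-24 + 0\right)}{6}\right) 116 = \left(-36 + 2 \cdot \frac{1}{6} \left(-24\right)\right) 116 = \left(-36 - 8\right) 116 = \left(-44\right) 116 = -5104$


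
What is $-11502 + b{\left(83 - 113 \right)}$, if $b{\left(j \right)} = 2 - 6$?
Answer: $-11506$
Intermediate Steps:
$b{\left(j \right)} = -4$ ($b{\left(j \right)} = 2 - 6 = -4$)
$-11502 + b{\left(83 - 113 \right)} = -11502 - 4 = -11506$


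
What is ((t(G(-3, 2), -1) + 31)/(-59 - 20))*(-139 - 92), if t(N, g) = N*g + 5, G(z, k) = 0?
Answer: 8316/79 ≈ 105.27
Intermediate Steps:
t(N, g) = 5 + N*g
((t(G(-3, 2), -1) + 31)/(-59 - 20))*(-139 - 92) = (((5 + 0*(-1)) + 31)/(-59 - 20))*(-139 - 92) = (((5 + 0) + 31)/(-79))*(-231) = ((5 + 31)*(-1/79))*(-231) = (36*(-1/79))*(-231) = -36/79*(-231) = 8316/79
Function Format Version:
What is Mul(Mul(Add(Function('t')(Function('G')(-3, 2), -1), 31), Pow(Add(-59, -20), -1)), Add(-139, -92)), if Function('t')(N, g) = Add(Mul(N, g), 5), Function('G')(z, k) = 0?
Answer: Rational(8316, 79) ≈ 105.27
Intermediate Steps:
Function('t')(N, g) = Add(5, Mul(N, g))
Mul(Mul(Add(Function('t')(Function('G')(-3, 2), -1), 31), Pow(Add(-59, -20), -1)), Add(-139, -92)) = Mul(Mul(Add(Add(5, Mul(0, -1)), 31), Pow(Add(-59, -20), -1)), Add(-139, -92)) = Mul(Mul(Add(Add(5, 0), 31), Pow(-79, -1)), -231) = Mul(Mul(Add(5, 31), Rational(-1, 79)), -231) = Mul(Mul(36, Rational(-1, 79)), -231) = Mul(Rational(-36, 79), -231) = Rational(8316, 79)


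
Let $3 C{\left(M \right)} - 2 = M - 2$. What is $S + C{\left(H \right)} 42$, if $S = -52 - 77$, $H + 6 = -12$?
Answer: $-381$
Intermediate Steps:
$H = -18$ ($H = -6 - 12 = -18$)
$C{\left(M \right)} = \frac{M}{3}$ ($C{\left(M \right)} = \frac{2}{3} + \frac{M - 2}{3} = \frac{2}{3} + \frac{-2 + M}{3} = \frac{2}{3} + \left(- \frac{2}{3} + \frac{M}{3}\right) = \frac{M}{3}$)
$S = -129$ ($S = -52 - 77 = -129$)
$S + C{\left(H \right)} 42 = -129 + \frac{1}{3} \left(-18\right) 42 = -129 - 252 = -381$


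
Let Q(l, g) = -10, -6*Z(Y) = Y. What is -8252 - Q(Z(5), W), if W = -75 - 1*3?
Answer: -8242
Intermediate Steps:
Z(Y) = -Y/6
W = -78 (W = -75 - 3 = -78)
-8252 - Q(Z(5), W) = -8252 - 1*(-10) = -8252 + 10 = -8242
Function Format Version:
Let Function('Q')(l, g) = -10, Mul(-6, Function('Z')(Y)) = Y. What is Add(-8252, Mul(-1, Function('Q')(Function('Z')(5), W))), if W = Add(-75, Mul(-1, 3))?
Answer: -8242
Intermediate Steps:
Function('Z')(Y) = Mul(Rational(-1, 6), Y)
W = -78 (W = Add(-75, -3) = -78)
Add(-8252, Mul(-1, Function('Q')(Function('Z')(5), W))) = Add(-8252, Mul(-1, -10)) = Add(-8252, 10) = -8242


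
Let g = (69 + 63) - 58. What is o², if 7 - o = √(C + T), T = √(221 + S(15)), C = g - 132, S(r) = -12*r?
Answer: (7 - I*√(58 - √41))² ≈ -2.5969 - 100.56*I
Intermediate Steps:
g = 74 (g = 132 - 58 = 74)
C = -58 (C = 74 - 132 = -58)
T = √41 (T = √(221 - 12*15) = √(221 - 180) = √41 ≈ 6.4031)
o = 7 - √(-58 + √41) ≈ 7.0 - 7.1831*I
o² = (7 - √(-58 + √41))²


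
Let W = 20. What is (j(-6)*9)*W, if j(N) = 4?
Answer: 720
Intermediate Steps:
(j(-6)*9)*W = (4*9)*20 = 36*20 = 720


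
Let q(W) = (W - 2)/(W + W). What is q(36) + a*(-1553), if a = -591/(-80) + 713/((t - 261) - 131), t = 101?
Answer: -535477139/69840 ≈ -7667.2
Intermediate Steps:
a = 114941/23280 (a = -591/(-80) + 713/((101 - 261) - 131) = -591*(-1/80) + 713/(-160 - 131) = 591/80 + 713/(-291) = 591/80 + 713*(-1/291) = 591/80 - 713/291 = 114941/23280 ≈ 4.9373)
q(W) = (-2 + W)/(2*W) (q(W) = (-2 + W)/((2*W)) = (-2 + W)*(1/(2*W)) = (-2 + W)/(2*W))
q(36) + a*(-1553) = (1/2)*(-2 + 36)/36 + (114941/23280)*(-1553) = (1/2)*(1/36)*34 - 178503373/23280 = 17/36 - 178503373/23280 = -535477139/69840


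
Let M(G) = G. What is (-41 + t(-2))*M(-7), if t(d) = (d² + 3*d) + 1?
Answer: 294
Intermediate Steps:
t(d) = 1 + d² + 3*d
(-41 + t(-2))*M(-7) = (-41 + (1 + (-2)² + 3*(-2)))*(-7) = (-41 + (1 + 4 - 6))*(-7) = (-41 - 1)*(-7) = -42*(-7) = 294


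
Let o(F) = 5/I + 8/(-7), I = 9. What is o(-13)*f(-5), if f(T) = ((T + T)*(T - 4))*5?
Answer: -1850/7 ≈ -264.29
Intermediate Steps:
f(T) = 10*T*(-4 + T) (f(T) = ((2*T)*(-4 + T))*5 = (2*T*(-4 + T))*5 = 10*T*(-4 + T))
o(F) = -37/63 (o(F) = 5/9 + 8/(-7) = 5*(⅑) + 8*(-⅐) = 5/9 - 8/7 = -37/63)
o(-13)*f(-5) = -370*(-5)*(-4 - 5)/63 = -370*(-5)*(-9)/63 = -37/63*450 = -1850/7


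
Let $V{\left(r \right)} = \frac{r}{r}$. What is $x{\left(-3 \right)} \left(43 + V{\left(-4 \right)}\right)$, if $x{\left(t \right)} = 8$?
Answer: $352$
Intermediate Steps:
$V{\left(r \right)} = 1$
$x{\left(-3 \right)} \left(43 + V{\left(-4 \right)}\right) = 8 \left(43 + 1\right) = 8 \cdot 44 = 352$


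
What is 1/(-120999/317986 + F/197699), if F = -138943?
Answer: -62865514214/68103310099 ≈ -0.92309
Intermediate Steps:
1/(-120999/317986 + F/197699) = 1/(-120999/317986 - 138943/197699) = 1/(-68103310099/62865514214) = -62865514214/68103310099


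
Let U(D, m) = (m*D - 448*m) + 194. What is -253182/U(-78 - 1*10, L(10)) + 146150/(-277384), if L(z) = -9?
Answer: -17740504147/347978228 ≈ -50.982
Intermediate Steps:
U(D, m) = 194 - 448*m + D*m (U(D, m) = (D*m - 448*m) + 194 = (-448*m + D*m) + 194 = 194 - 448*m + D*m)
-253182/U(-78 - 1*10, L(10)) + 146150/(-277384) = -253182/(194 - 448*(-9) + (-78 - 1*10)*(-9)) + 146150/(-277384) = -253182/(194 + 4032 + (-78 - 10)*(-9)) + 146150*(-1/277384) = -253182/(194 + 4032 - 88*(-9)) - 73075/138692 = -253182/(194 + 4032 + 792) - 73075/138692 = -253182/5018 - 73075/138692 = -253182*1/5018 - 73075/138692 = -126591/2509 - 73075/138692 = -17740504147/347978228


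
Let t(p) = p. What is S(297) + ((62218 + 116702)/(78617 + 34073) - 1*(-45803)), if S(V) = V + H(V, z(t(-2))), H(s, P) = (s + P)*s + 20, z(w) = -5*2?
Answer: 1480302463/11269 ≈ 1.3136e+5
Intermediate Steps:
z(w) = -10
H(s, P) = 20 + s*(P + s) (H(s, P) = (P + s)*s + 20 = s*(P + s) + 20 = 20 + s*(P + s))
S(V) = 20 + V² - 9*V (S(V) = V + (20 + V² - 10*V) = 20 + V² - 9*V)
S(297) + ((62218 + 116702)/(78617 + 34073) - 1*(-45803)) = (20 + 297² - 9*297) + ((62218 + 116702)/(78617 + 34073) - 1*(-45803)) = (20 + 88209 - 2673) + (178920/112690 + 45803) = 85556 + (178920*(1/112690) + 45803) = 85556 + (17892/11269 + 45803) = 85556 + 516171899/11269 = 1480302463/11269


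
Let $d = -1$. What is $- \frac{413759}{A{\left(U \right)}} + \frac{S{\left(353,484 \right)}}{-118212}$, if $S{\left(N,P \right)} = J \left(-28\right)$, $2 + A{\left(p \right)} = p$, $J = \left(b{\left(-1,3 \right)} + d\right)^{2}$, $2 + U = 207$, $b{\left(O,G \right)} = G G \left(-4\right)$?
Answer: $- \frac{12225874378}{5999259} \approx -2037.9$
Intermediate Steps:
$b{\left(O,G \right)} = - 4 G^{2}$ ($b{\left(O,G \right)} = G^{2} \left(-4\right) = - 4 G^{2}$)
$U = 205$ ($U = -2 + 207 = 205$)
$J = 1369$ ($J = \left(- 4 \cdot 3^{2} - 1\right)^{2} = \left(\left(-4\right) 9 - 1\right)^{2} = \left(-36 - 1\right)^{2} = \left(-37\right)^{2} = 1369$)
$A{\left(p \right)} = -2 + p$
$S{\left(N,P \right)} = -38332$ ($S{\left(N,P \right)} = 1369 \left(-28\right) = -38332$)
$- \frac{413759}{A{\left(U \right)}} + \frac{S{\left(353,484 \right)}}{-118212} = - \frac{413759}{-2 + 205} - \frac{38332}{-118212} = - \frac{413759}{203} - - \frac{9583}{29553} = \left(-413759\right) \frac{1}{203} + \frac{9583}{29553} = - \frac{413759}{203} + \frac{9583}{29553} = - \frac{12225874378}{5999259}$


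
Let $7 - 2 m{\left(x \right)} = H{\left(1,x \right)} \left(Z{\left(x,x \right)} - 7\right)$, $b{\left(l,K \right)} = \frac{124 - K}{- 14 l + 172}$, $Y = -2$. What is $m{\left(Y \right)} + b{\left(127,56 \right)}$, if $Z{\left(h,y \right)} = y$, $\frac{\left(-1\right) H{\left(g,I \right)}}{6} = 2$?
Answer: $- \frac{81171}{1606} \approx -50.542$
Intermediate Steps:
$H{\left(g,I \right)} = -12$ ($H{\left(g,I \right)} = \left(-6\right) 2 = -12$)
$b{\left(l,K \right)} = \frac{124 - K}{172 - 14 l}$
$m{\left(x \right)} = - \frac{77}{2} + 6 x$ ($m{\left(x \right)} = \frac{7}{2} - \frac{\left(-12\right) \left(x - 7\right)}{2} = \frac{7}{2} - \frac{\left(-12\right) \left(-7 + x\right)}{2} = \frac{7}{2} - \frac{84 - 12 x}{2} = \frac{7}{2} + \left(-42 + 6 x\right) = - \frac{77}{2} + 6 x$)
$m{\left(Y \right)} + b{\left(127,56 \right)} = \left(- \frac{77}{2} + 6 \left(-2\right)\right) + \frac{-124 + 56}{2 \left(-86 + 7 \cdot 127\right)} = \left(- \frac{77}{2} - 12\right) + \frac{1}{2} \frac{1}{-86 + 889} \left(-68\right) = - \frac{101}{2} + \frac{1}{2} \cdot \frac{1}{803} \left(-68\right) = - \frac{101}{2} - \frac{34}{803} = - \frac{81171}{1606}$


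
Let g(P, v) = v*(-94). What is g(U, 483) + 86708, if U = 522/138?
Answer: 41306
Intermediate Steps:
U = 87/23 (U = 522*(1/138) = 87/23 ≈ 3.7826)
g(P, v) = -94*v
g(U, 483) + 86708 = -94*483 + 86708 = -45402 + 86708 = 41306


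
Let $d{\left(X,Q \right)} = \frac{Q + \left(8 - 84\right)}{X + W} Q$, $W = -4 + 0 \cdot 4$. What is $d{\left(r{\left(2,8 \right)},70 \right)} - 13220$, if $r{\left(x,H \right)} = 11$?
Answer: $-13280$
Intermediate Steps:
$W = -4$ ($W = -4 + 0 = -4$)
$d{\left(X,Q \right)} = \frac{Q \left(-76 + Q\right)}{-4 + X}$ ($d{\left(X,Q \right)} = \frac{Q + \left(8 - 84\right)}{X - 4} Q = \frac{Q + \left(8 - 84\right)}{-4 + X} Q = \frac{Q - 76}{-4 + X} Q = \frac{-76 + Q}{-4 + X} Q = \frac{Q \left(-76 + Q\right)}{-4 + X}$)
$d{\left(r{\left(2,8 \right)},70 \right)} - 13220 = \frac{70 \left(-76 + 70\right)}{-4 + 11} - 13220 = 70 \cdot \frac{1}{7} \left(-6\right) - 13220 = -60 - 13220 = -13280$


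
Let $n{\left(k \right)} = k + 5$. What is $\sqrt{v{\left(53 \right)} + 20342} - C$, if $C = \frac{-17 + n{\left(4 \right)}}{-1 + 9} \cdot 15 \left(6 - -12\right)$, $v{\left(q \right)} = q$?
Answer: $270 + \sqrt{20395} \approx 412.81$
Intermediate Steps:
$n{\left(k \right)} = 5 + k$
$C = -270$ ($C = \frac{-17 + \left(5 + 4\right)}{-1 + 9} \cdot 15 \left(6 - -12\right) = \frac{-17 + 9}{8} \cdot 15 \left(6 + 12\right) = \left(-8\right) \frac{1}{8} \cdot 15 \cdot 18 = \left(-1\right) 15 \cdot 18 = \left(-15\right) 18 = -270$)
$\sqrt{v{\left(53 \right)} + 20342} - C = \sqrt{53 + 20342} - -270 = \sqrt{20395} + 270 = 270 + \sqrt{20395}$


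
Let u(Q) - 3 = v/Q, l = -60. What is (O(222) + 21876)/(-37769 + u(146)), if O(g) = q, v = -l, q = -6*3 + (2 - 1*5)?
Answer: -1595415/2756888 ≈ -0.57870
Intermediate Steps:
q = -21 (q = -18 + (2 - 5) = -18 - 3 = -21)
v = 60 (v = -1*(-60) = 60)
u(Q) = 3 + 60/Q
O(g) = -21
(O(222) + 21876)/(-37769 + u(146)) = (-21 + 21876)/(-37769 + (3 + 60/146)) = 21855/(-37769 + (3 + 60*(1/146))) = 21855/(-37769 + (3 + 30/73)) = 21855/(-37769 + 249/73) = 21855/(-2756888/73) = 21855*(-73/2756888) = -1595415/2756888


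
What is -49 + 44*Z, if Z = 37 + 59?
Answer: 4175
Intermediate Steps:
Z = 96
-49 + 44*Z = -49 + 44*96 = -49 + 4224 = 4175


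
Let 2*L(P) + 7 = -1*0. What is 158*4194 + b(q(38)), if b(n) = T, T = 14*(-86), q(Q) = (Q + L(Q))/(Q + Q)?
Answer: 661448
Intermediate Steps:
L(P) = -7/2 (L(P) = -7/2 + (-1*0)/2 = -7/2 + (½)*0 = -7/2 + 0 = -7/2)
q(Q) = (-7/2 + Q)/(2*Q) (q(Q) = (Q - 7/2)/(Q + Q) = (-7/2 + Q)/((2*Q)) = (-7/2 + Q)*(1/(2*Q)) = (-7/2 + Q)/(2*Q))
T = -1204
b(n) = -1204
158*4194 + b(q(38)) = 158*4194 - 1204 = 662652 - 1204 = 661448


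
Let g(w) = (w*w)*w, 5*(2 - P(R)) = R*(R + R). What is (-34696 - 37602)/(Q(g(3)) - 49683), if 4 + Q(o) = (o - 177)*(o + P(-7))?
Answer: 1954/1381 ≈ 1.4149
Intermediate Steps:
P(R) = 2 - 2*R²/5 (P(R) = 2 - R*(R + R)/5 = 2 - R*2*R/5 = 2 - 2*R²/5)
g(w) = w³ (g(w) = w²*w = w³)
Q(o) = -4 + (-177 + o)*(-88/5 + o) (Q(o) = -4 + (o - 177)*(o + (2 - ⅖*(-7)²)) = -4 + (-177 + o)*(o + (2 - ⅖*49)) = -4 + (-177 + o)*(o + (2 - 98/5)) = -4 + (-177 + o)*(o - 88/5) = -4 + (-177 + o)*(-88/5 + o))
(-34696 - 37602)/(Q(g(3)) - 49683) = (-34696 - 37602)/((15556/5 + (3³)² - 973/5*3³) - 49683) = -72298/((15556/5 + 27² - 973/5*27) - 49683) = -72298/((15556/5 + 729 - 26271/5) - 49683) = -72298/(-1414 - 49683) = -72298/(-51097) = -72298*(-1/51097) = 1954/1381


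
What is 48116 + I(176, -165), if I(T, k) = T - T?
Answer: 48116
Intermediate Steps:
I(T, k) = 0
48116 + I(176, -165) = 48116 + 0 = 48116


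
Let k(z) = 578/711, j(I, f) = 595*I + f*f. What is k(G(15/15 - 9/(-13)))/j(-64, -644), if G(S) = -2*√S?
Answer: 289/133901208 ≈ 2.1583e-6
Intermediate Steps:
j(I, f) = f² + 595*I (j(I, f) = 595*I + f² = f² + 595*I)
k(z) = 578/711 (k(z) = 578*(1/711) = 578/711)
k(G(15/15 - 9/(-13)))/j(-64, -644) = 578/(711*((-644)² + 595*(-64))) = 578/(711*(414736 - 38080)) = (578/711)/376656 = (578/711)*(1/376656) = 289/133901208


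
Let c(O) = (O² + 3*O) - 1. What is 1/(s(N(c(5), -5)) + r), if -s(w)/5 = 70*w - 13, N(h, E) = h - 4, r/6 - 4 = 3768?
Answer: 1/10447 ≈ 9.5721e-5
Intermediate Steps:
c(O) = -1 + O² + 3*O
r = 22632 (r = 24 + 6*3768 = 24 + 22608 = 22632)
N(h, E) = -4 + h
s(w) = 65 - 350*w (s(w) = -5*(70*w - 13) = -5*(-13 + 70*w) = 65 - 350*w)
1/(s(N(c(5), -5)) + r) = 1/((65 - 350*(-4 + (-1 + 5² + 3*5))) + 22632) = 1/((65 - 350*(-4 + (-1 + 25 + 15))) + 22632) = 1/((65 - 350*(-4 + 39)) + 22632) = 1/((65 - 350*35) + 22632) = 1/((65 - 12250) + 22632) = 1/(-12185 + 22632) = 1/10447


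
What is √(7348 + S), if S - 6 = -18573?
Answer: I*√11219 ≈ 105.92*I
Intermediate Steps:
S = -18567 (S = 6 - 18573 = -18567)
√(7348 + S) = √(7348 - 18567) = √(-11219) = I*√11219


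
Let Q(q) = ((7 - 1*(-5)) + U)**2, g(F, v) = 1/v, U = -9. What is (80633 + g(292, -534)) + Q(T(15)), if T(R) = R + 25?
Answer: 43062827/534 ≈ 80642.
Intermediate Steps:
T(R) = 25 + R
Q(q) = 9 (Q(q) = ((7 - 1*(-5)) - 9)**2 = ((7 + 5) - 9)**2 = (12 - 9)**2 = 3**2 = 9)
(80633 + g(292, -534)) + Q(T(15)) = (80633 + 1/(-534)) + 9 = (80633 - 1/534) + 9 = 43058021/534 + 9 = 43062827/534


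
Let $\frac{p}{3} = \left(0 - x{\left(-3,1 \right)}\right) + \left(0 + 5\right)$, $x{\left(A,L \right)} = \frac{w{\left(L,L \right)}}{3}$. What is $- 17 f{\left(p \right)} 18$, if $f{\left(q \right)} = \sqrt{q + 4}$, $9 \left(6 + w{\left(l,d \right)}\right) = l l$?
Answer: $- 408 \sqrt{14} \approx -1526.6$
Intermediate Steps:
$w{\left(l,d \right)} = -6 + \frac{l^{2}}{9}$ ($w{\left(l,d \right)} = -6 + \frac{l l}{9} = -6 + \frac{l^{2}}{9}$)
$x{\left(A,L \right)} = -2 + \frac{L^{2}}{27}$ ($x{\left(A,L \right)} = \frac{-6 + \frac{L^{2}}{9}}{3} = \left(-6 + \frac{L^{2}}{9}\right) \frac{1}{3} = -2 + \frac{L^{2}}{27}$)
$p = \frac{188}{9}$ ($p = 3 \left(\left(0 - \left(-2 + \frac{1^{2}}{27}\right)\right) + \left(0 + 5\right)\right) = 3 \left(\left(0 - \left(-2 + \frac{1}{27} \cdot 1\right)\right) + 5\right) = 3 \left(\left(0 - \left(-2 + \frac{1}{27}\right)\right) + 5\right) = 3 \left(\left(0 - - \frac{53}{27}\right) + 5\right) = 3 \left(\left(0 + \frac{53}{27}\right) + 5\right) = 3 \left(\frac{53}{27} + 5\right) = 3 \cdot \frac{188}{27} = \frac{188}{9} \approx 20.889$)
$f{\left(q \right)} = \sqrt{4 + q}$
$- 17 f{\left(p \right)} 18 = - 17 \sqrt{4 + \frac{188}{9}} \cdot 18 = - 17 \sqrt{\frac{224}{9}} \cdot 18 = - 17 \frac{4 \sqrt{14}}{3} \cdot 18 = - \frac{68 \sqrt{14}}{3} \cdot 18 = - 408 \sqrt{14}$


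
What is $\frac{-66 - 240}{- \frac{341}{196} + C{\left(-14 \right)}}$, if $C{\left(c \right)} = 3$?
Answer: $- \frac{59976}{247} \approx -242.82$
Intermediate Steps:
$\frac{-66 - 240}{- \frac{341}{196} + C{\left(-14 \right)}} = \frac{-66 - 240}{- \frac{341}{196} + 3} = \frac{-66 - 240}{\left(-341\right) \frac{1}{196} + 3} = - \frac{306}{- \frac{341}{196} + 3} = - \frac{306}{\frac{247}{196}} = \left(-306\right) \frac{196}{247} = - \frac{59976}{247}$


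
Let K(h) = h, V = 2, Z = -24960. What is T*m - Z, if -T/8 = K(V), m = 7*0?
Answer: 24960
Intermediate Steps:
m = 0
T = -16 (T = -8*2 = -16)
T*m - Z = -16*0 - 1*(-24960) = 0 + 24960 = 24960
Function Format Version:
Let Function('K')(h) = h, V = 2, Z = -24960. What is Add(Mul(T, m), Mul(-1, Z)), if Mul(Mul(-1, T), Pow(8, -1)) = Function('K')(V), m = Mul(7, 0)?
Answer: 24960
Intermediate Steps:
m = 0
T = -16 (T = Mul(-8, 2) = -16)
Add(Mul(T, m), Mul(-1, Z)) = Add(Mul(-16, 0), Mul(-1, -24960)) = Add(0, 24960) = 24960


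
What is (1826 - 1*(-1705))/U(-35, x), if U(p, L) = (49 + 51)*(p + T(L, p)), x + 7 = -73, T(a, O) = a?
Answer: -3531/11500 ≈ -0.30704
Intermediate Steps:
x = -80 (x = -7 - 73 = -80)
U(p, L) = 100*L + 100*p (U(p, L) = (49 + 51)*(p + L) = 100*(L + p) = 100*L + 100*p)
(1826 - 1*(-1705))/U(-35, x) = (1826 - 1*(-1705))/(100*(-80) + 100*(-35)) = (1826 + 1705)/(-8000 - 3500) = 3531/(-11500) = 3531*(-1/11500) = -3531/11500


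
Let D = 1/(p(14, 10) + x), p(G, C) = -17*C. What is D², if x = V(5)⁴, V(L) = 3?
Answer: 1/7921 ≈ 0.00012625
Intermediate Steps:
x = 81 (x = 3⁴ = 81)
D = -1/89 (D = 1/(-17*10 + 81) = 1/(-170 + 81) = 1/(-89) = -1/89 ≈ -0.011236)
D² = (-1/89)² = 1/7921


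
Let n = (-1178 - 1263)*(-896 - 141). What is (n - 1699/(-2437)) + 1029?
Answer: 6171328901/2437 ≈ 2.5323e+6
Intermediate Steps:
n = 2531317 (n = -2441*(-1037) = 2531317)
(n - 1699/(-2437)) + 1029 = (2531317 - 1699/(-2437)) + 1029 = (2531317 - 1699*(-1/2437)) + 1029 = (2531317 + 1699/2437) + 1029 = 6168821228/2437 + 1029 = 6171328901/2437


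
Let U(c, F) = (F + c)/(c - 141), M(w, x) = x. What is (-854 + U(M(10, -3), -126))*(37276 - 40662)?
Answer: 69326657/24 ≈ 2.8886e+6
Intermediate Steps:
U(c, F) = (F + c)/(-141 + c)
(-854 + U(M(10, -3), -126))*(37276 - 40662) = (-854 + (-126 - 3)/(-141 - 3))*(37276 - 40662) = (-854 - 129/(-144))*(-3386) = (-854 - 1/144*(-129))*(-3386) = (-854 + 43/48)*(-3386) = -40949/48*(-3386) = 69326657/24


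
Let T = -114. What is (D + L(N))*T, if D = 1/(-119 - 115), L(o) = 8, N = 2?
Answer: -35549/39 ≈ -911.51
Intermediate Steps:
D = -1/234 (D = 1/(-234) = -1/234 ≈ -0.0042735)
(D + L(N))*T = (-1/234 + 8)*(-114) = (1871/234)*(-114) = -35549/39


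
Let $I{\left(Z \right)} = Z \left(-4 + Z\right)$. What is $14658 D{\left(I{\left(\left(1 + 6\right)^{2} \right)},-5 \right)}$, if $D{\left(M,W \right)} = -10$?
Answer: $-146580$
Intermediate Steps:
$14658 D{\left(I{\left(\left(1 + 6\right)^{2} \right)},-5 \right)} = 14658 \left(-10\right) = -146580$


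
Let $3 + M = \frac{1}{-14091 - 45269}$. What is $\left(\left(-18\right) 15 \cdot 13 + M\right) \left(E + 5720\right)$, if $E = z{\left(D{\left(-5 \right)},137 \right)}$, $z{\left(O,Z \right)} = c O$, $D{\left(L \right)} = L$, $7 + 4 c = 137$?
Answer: $- \frac{463565926863}{23744} \approx -1.9523 \cdot 10^{7}$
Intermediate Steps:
$c = \frac{65}{2}$ ($c = - \frac{7}{4} + \frac{1}{4} \cdot 137 = - \frac{7}{4} + \frac{137}{4} = \frac{65}{2} \approx 32.5$)
$z{\left(O,Z \right)} = \frac{65 O}{2}$
$E = - \frac{325}{2}$ ($E = \frac{65}{2} \left(-5\right) = - \frac{325}{2} \approx -162.5$)
$M = - \frac{178081}{59360}$ ($M = -3 + \frac{1}{-14091 - 45269} = -3 + \frac{1}{-59360} = -3 - \frac{1}{59360} = - \frac{178081}{59360} \approx -3.0$)
$\left(\left(-18\right) 15 \cdot 13 + M\right) \left(E + 5720\right) = \left(\left(-18\right) 15 \cdot 13 - \frac{178081}{59360}\right) \left(- \frac{325}{2} + 5720\right) = \left(\left(-270\right) 13 - \frac{178081}{59360}\right) \frac{11115}{2} = \left(-3510 - \frac{178081}{59360}\right) \frac{11115}{2} = \left(- \frac{208531681}{59360}\right) \frac{11115}{2} = - \frac{463565926863}{23744}$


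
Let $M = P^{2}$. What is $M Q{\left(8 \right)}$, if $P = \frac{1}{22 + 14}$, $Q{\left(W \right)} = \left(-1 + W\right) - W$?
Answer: $- \frac{1}{1296} \approx -0.0007716$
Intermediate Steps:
$Q{\left(W \right)} = -1$
$P = \frac{1}{36} \approx 0.027778$
$M = \frac{1}{1296}$ ($M = \left(\frac{1}{36}\right)^{2} = \frac{1}{1296} \approx 0.0007716$)
$M Q{\left(8 \right)} = \frac{1}{1296} \left(-1\right) = - \frac{1}{1296}$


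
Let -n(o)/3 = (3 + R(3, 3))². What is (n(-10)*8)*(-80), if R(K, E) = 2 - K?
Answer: 7680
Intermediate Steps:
n(o) = -12 (n(o) = -3*(3 + (2 - 1*3))² = -3*(3 + (2 - 3))² = -3*(3 - 1)² = -3*2² = -3*4 = -12)
(n(-10)*8)*(-80) = -12*8*(-80) = -96*(-80) = 7680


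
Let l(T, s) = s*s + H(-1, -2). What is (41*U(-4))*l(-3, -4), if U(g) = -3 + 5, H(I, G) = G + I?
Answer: 1066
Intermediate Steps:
U(g) = 2
l(T, s) = -3 + s² (l(T, s) = s*s + (-2 - 1) = s² - 3 = -3 + s²)
(41*U(-4))*l(-3, -4) = (41*2)*(-3 + (-4)²) = 82*(-3 + 16) = 82*13 = 1066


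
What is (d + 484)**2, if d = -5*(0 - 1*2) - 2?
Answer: 242064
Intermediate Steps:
d = 8 (d = -5*(0 - 2) - 2 = -5*(-2) - 2 = 10 - 2 = 8)
(d + 484)**2 = (8 + 484)**2 = 492**2 = 242064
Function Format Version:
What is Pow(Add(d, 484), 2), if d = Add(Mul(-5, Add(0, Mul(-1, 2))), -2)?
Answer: 242064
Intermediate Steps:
d = 8 (d = Add(Mul(-5, Add(0, -2)), -2) = Add(Mul(-5, -2), -2) = Add(10, -2) = 8)
Pow(Add(d, 484), 2) = Pow(Add(8, 484), 2) = Pow(492, 2) = 242064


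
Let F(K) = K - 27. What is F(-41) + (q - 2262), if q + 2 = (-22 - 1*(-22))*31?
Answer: -2332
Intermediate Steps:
q = -2 (q = -2 + (-22 - 1*(-22))*31 = -2 + (-22 + 22)*31 = -2 + 0*31 = -2 + 0 = -2)
F(K) = -27 + K
F(-41) + (q - 2262) = (-27 - 41) + (-2 - 2262) = -68 - 2264 = -2332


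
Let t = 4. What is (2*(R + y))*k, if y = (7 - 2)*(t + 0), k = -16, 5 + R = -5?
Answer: -320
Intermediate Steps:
R = -10 (R = -5 - 5 = -10)
y = 20 (y = (7 - 2)*(4 + 0) = 5*4 = 20)
(2*(R + y))*k = (2*(-10 + 20))*(-16) = (2*10)*(-16) = 20*(-16) = -320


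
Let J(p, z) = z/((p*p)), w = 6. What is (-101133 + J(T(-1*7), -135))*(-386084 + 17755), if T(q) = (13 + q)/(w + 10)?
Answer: 37603812597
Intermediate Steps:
T(q) = 13/16 + q/16 (T(q) = (13 + q)/(6 + 10) = (13 + q)/16 = (13 + q)*(1/16) = 13/16 + q/16)
J(p, z) = z/p² (J(p, z) = z/(p²) = z/p²)
(-101133 + J(T(-1*7), -135))*(-386084 + 17755) = (-101133 - 135/(13/16 + (-1*7)/16)²)*(-386084 + 17755) = (-101133 - 135/(13/16 + (1/16)*(-7))²)*(-368329) = (-101133 - 135/(13/16 - 7/16)²)*(-368329) = (-101133 - 135/(3/8)²)*(-368329) = (-101133 - 135*64/9)*(-368329) = (-101133 - 960)*(-368329) = -102093*(-368329) = 37603812597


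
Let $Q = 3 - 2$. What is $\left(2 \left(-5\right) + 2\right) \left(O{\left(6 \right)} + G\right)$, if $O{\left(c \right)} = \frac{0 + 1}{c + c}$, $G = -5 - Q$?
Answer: $\frac{142}{3} \approx 47.333$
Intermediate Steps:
$Q = 1$
$G = -6$ ($G = -5 - 1 = -6$)
$O{\left(c \right)} = \frac{1}{2 c}$ ($O{\left(c \right)} = 1 \frac{1}{2 c} = \frac{1}{2 c}$)
$\left(2 \left(-5\right) + 2\right) \left(O{\left(6 \right)} + G\right) = \left(2 \left(-5\right) + 2\right) \left(\frac{1}{2 \cdot 6} - 6\right) = \left(-10 + 2\right) \left(\frac{1}{2} \cdot \frac{1}{6} - 6\right) = - 8 \left(\frac{1}{12} - 6\right) = \left(-8\right) \left(- \frac{71}{12}\right) = \frac{142}{3}$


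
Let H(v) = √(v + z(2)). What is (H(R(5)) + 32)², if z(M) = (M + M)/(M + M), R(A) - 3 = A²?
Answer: (32 + √29)² ≈ 1397.7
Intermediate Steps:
R(A) = 3 + A²
z(M) = 1 (z(M) = (2*M)/((2*M)) = (2*M)*(1/(2*M)) = 1)
H(v) = √(1 + v) (H(v) = √(v + 1) = √(1 + v))
(H(R(5)) + 32)² = (√(1 + (3 + 5²)) + 32)² = (√(1 + (3 + 25)) + 32)² = (√(1 + 28) + 32)² = (√29 + 32)² = (32 + √29)²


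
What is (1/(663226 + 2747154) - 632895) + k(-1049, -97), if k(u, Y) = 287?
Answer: -2157433671039/3410380 ≈ -6.3261e+5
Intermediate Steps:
(1/(663226 + 2747154) - 632895) + k(-1049, -97) = (1/(663226 + 2747154) - 632895) + 287 = (1/3410380 - 632895) + 287 = -2158412450099/3410380 + 287 = -2157433671039/3410380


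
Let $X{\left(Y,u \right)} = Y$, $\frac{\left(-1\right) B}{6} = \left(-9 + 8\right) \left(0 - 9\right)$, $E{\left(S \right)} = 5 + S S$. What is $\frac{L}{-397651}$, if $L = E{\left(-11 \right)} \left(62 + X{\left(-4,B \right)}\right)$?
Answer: $- \frac{7308}{397651} \approx -0.018378$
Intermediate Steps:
$E{\left(S \right)} = 5 + S^{2}$
$B = -54$ ($B = - 6 \left(-9 + 8\right) \left(0 - 9\right) = - 6 \left(\left(-1\right) \left(-9\right)\right) = \left(-6\right) 9 = -54$)
$L = 7308$ ($L = \left(5 + \left(-11\right)^{2}\right) \left(62 - 4\right) = \left(5 + 121\right) 58 = 126 \cdot 58 = 7308$)
$\frac{L}{-397651} = \frac{7308}{-397651} = 7308 \left(- \frac{1}{397651}\right) = - \frac{7308}{397651}$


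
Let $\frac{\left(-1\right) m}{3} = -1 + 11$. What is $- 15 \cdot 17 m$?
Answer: $7650$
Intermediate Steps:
$m = -30$ ($m = - 3 \left(-1 + 11\right) = \left(-3\right) 10 = -30$)
$- 15 \cdot 17 m = - 15 \cdot 17 \left(-30\right) = \left(-15\right) \left(-510\right) = 7650$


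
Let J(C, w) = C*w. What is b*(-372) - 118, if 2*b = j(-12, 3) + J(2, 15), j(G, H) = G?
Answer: -3466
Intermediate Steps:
b = 9 (b = (-12 + 2*15)/2 = (-12 + 30)/2 = (1/2)*18 = 9)
b*(-372) - 118 = 9*(-372) - 118 = -3348 - 118 = -3466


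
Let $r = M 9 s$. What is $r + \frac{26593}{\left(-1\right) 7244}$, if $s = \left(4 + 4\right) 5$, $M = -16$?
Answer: $- \frac{41752033}{7244} \approx -5763.7$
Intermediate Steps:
$s = 40$ ($s = 8 \cdot 5 = 40$)
$r = -5760$ ($r = \left(-16\right) 9 \cdot 40 = \left(-144\right) 40 = -5760$)
$r + \frac{26593}{\left(-1\right) 7244} = -5760 + \frac{26593}{\left(-1\right) 7244} = -5760 + \frac{26593}{-7244} = -5760 + 26593 \left(- \frac{1}{7244}\right) = -5760 - \frac{26593}{7244} = - \frac{41752033}{7244}$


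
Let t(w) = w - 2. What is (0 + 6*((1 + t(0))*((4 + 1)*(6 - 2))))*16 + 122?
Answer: -1798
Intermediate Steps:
t(w) = -2 + w
(0 + 6*((1 + t(0))*((4 + 1)*(6 - 2))))*16 + 122 = (0 + 6*((1 + (-2 + 0))*((4 + 1)*(6 - 2))))*16 + 122 = (0 + 6*((1 - 2)*(5*4)))*16 + 122 = (0 + 6*(-1*20))*16 + 122 = (0 + 6*(-20))*16 + 122 = (0 - 120)*16 + 122 = -120*16 + 122 = -1920 + 122 = -1798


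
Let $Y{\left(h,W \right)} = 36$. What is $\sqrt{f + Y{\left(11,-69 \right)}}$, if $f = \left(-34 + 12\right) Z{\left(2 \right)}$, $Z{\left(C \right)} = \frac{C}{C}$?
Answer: $\sqrt{14} \approx 3.7417$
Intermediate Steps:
$Z{\left(C \right)} = 1$
$f = -22$ ($f = \left(-34 + 12\right) 1 = \left(-22\right) 1 = -22$)
$\sqrt{f + Y{\left(11,-69 \right)}} = \sqrt{-22 + 36} = \sqrt{14}$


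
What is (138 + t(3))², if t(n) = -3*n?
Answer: 16641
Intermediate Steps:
(138 + t(3))² = (138 - 3*3)² = (138 - 9)² = 129² = 16641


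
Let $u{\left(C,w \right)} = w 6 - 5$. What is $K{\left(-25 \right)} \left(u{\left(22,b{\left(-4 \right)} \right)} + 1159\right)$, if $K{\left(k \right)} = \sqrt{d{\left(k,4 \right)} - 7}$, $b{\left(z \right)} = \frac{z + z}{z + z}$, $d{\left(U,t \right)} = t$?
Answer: $1160 i \sqrt{3} \approx 2009.2 i$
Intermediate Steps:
$b{\left(z \right)} = 1$ ($b{\left(z \right)} = \frac{2 z}{2 z} = 2 z \frac{1}{2 z} = 1$)
$K{\left(k \right)} = i \sqrt{3}$ ($K{\left(k \right)} = \sqrt{4 - 7} = \sqrt{-3} = i \sqrt{3}$)
$u{\left(C,w \right)} = -5 + 6 w$ ($u{\left(C,w \right)} = 6 w - 5 = -5 + 6 w$)
$K{\left(-25 \right)} \left(u{\left(22,b{\left(-4 \right)} \right)} + 1159\right) = i \sqrt{3} \left(\left(-5 + 6 \cdot 1\right) + 1159\right) = i \sqrt{3} \left(\left(-5 + 6\right) + 1159\right) = i \sqrt{3} \left(1 + 1159\right) = i \sqrt{3} \cdot 1160 = 1160 i \sqrt{3}$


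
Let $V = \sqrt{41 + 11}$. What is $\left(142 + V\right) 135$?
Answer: $19170 + 270 \sqrt{13} \approx 20144.0$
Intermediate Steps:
$V = 2 \sqrt{13}$ ($V = \sqrt{52} = 2 \sqrt{13} \approx 7.2111$)
$\left(142 + V\right) 135 = \left(142 + 2 \sqrt{13}\right) 135 = 19170 + 270 \sqrt{13}$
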